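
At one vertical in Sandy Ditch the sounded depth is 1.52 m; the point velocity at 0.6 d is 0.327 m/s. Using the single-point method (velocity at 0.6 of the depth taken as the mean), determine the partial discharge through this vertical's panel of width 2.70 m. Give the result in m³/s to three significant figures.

1.34 m³/s

v̄ = v₀.₆ = 0.327 m/s
q = v̄ × d × w = 0.3270 × 1.52 × 2.70 = 1.342 m³/s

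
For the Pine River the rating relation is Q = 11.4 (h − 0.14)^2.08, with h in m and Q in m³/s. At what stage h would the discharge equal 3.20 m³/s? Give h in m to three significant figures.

0.683 m

h − h₀ = (Q/C)^(1/b) = (3.20/11.4)^(1/2.08) = 0.5429 m
h = 0.14 + 0.5429 = 0.6829 m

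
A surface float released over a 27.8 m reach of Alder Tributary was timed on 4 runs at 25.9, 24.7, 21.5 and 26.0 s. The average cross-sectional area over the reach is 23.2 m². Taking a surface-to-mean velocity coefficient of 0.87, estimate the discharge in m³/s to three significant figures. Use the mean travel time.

22.9 m³/s

t̄ = (25.9 + 24.7 + 21.5 + 26.0) / 4 = 24.525 s
v_surface = L / t̄ = 27.8 / 24.525 = 1.134 m/s
v_mean = 0.87 × 1.134 = 0.9862 m/s
Q = A × v_mean = 23.2 × 0.9862 = 22.88 m³/s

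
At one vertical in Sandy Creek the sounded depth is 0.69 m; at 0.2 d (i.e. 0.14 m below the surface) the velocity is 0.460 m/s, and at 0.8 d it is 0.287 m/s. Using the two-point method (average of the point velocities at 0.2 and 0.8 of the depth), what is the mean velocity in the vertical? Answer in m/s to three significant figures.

v̄ = (0.460 + 0.287) / 2 = 0.3735 m/s

0.374 m/s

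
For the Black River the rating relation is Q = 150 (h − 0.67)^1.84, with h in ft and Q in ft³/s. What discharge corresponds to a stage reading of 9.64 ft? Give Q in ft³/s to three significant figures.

Q = 150 × (9.64 − 0.67)^1.84 = 150 × 8.97^1.84 = 8496 ft³/s

8500 ft³/s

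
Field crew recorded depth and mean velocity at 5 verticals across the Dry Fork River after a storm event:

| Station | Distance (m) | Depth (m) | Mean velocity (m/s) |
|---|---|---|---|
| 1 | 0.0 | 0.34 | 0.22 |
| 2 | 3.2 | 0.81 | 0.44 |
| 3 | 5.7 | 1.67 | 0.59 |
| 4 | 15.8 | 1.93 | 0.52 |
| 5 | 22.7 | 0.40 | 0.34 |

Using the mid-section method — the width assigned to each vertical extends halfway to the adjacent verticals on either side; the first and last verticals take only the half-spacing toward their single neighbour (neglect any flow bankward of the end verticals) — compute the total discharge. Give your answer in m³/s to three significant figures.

w_1 = (3.2 − 0.0)/2 = 1.6 m; q_1 = 0.22 × 0.34 × 1.6 = 0.1197 m³/s
w_2 = (5.7 − 0.0)/2 = 2.85 m; q_2 = 0.44 × 0.81 × 2.85 = 1.016 m³/s
w_3 = (15.8 − 3.2)/2 = 6.3 m; q_3 = 0.59 × 1.67 × 6.3 = 6.207 m³/s
w_4 = (22.7 − 5.7)/2 = 8.5 m; q_4 = 0.52 × 1.93 × 8.5 = 8.531 m³/s
w_5 = (22.7 − 15.8)/2 = 3.45 m; q_5 = 0.34 × 0.40 × 3.45 = 0.4692 m³/s
Q = Σ qᵢ = 16.34 m³/s

16.3 m³/s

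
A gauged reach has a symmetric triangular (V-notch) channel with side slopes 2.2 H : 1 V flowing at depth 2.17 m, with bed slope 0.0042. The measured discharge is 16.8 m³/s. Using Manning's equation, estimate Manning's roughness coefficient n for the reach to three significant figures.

0.0396

A = z·y² = 2.2×2.17² = 10.36 m²
P = 2y√(1+z²) = 2×2.17×√(1+2.2²) = 10.49 m
R = A/P = 10.36/10.49 = 0.9877 m
n = (1/Q)·A·R^(2/3)·S^(1/2) = (1/16.8) × 10.36 × 0.9918 × 0.06481 = 0.03964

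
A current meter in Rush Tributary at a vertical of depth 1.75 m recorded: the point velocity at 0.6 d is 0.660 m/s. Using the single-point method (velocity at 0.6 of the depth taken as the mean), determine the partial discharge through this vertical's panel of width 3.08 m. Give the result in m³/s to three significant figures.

3.56 m³/s

v̄ = v₀.₆ = 0.660 m/s
q = v̄ × d × w = 0.6600 × 1.75 × 3.08 = 3.557 m³/s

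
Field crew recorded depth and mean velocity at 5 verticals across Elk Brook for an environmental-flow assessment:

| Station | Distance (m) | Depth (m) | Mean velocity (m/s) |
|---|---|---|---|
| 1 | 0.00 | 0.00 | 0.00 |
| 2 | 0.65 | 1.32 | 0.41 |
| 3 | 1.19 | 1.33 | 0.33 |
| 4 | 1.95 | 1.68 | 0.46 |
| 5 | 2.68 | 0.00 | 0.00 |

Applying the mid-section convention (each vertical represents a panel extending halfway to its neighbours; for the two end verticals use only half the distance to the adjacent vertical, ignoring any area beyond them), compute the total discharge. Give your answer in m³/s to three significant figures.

w_2 = (1.19 − 0.00)/2 = 0.595 m; q_2 = 0.41 × 1.32 × 0.595 = 0.3220 m³/s
w_3 = (1.95 − 0.65)/2 = 0.65 m; q_3 = 0.33 × 1.33 × 0.65 = 0.2853 m³/s
w_4 = (2.68 − 1.19)/2 = 0.745 m; q_4 = 0.46 × 1.68 × 0.745 = 0.5757 m³/s
Stations 1, 5 contribute zero (depth or velocity is 0).
Q = Σ qᵢ = 1.183 m³/s

1.18 m³/s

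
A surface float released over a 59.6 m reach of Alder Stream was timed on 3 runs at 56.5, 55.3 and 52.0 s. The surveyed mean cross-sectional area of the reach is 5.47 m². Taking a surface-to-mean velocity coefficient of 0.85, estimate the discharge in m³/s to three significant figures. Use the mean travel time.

5.08 m³/s

t̄ = (56.5 + 55.3 + 52.0) / 3 = 54.6 s
v_surface = L / t̄ = 59.6 / 54.6 = 1.092 m/s
v_mean = 0.85 × 1.092 = 0.9278 m/s
Q = A × v_mean = 5.47 × 0.9278 = 5.075 m³/s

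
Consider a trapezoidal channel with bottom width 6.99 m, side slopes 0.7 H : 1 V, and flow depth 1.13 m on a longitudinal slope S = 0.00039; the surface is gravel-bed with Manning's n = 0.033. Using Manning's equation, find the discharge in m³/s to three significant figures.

4.91 m³/s

A = (b + z·y)·y = (6.99 + 0.7×1.13)×1.13 = 8.793 m²
P = b + 2y√(1+z²) = 6.99 + 2×1.13×√(1+0.7²) = 9.749 m
R = A/P = 8.793/9.749 = 0.9019 m
Q = (1/n)·A·R^(2/3)·S^(1/2) = (1/0.033) × 8.793 × 0.9019^(2/3) × 0.00039^(1/2) = 4.912 m³/s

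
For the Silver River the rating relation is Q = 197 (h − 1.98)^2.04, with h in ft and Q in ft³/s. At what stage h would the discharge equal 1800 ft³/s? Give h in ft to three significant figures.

h − h₀ = (Q/C)^(1/b) = (1800/197)^(1/2.04) = 2.958 ft
h = 1.98 + 2.958 = 4.938 ft

4.94 ft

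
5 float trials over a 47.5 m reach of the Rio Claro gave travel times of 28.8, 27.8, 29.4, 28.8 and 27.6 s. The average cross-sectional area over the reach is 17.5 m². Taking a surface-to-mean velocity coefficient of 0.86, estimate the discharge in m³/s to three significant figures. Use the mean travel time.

t̄ = (28.8 + 27.8 + 29.4 + 28.8 + 27.6) / 5 = 28.48 s
v_surface = L / t̄ = 47.5 / 28.48 = 1.668 m/s
v_mean = 0.86 × 1.668 = 1.434 m/s
Q = A × v_mean = 17.5 × 1.434 = 25.10 m³/s

25.1 m³/s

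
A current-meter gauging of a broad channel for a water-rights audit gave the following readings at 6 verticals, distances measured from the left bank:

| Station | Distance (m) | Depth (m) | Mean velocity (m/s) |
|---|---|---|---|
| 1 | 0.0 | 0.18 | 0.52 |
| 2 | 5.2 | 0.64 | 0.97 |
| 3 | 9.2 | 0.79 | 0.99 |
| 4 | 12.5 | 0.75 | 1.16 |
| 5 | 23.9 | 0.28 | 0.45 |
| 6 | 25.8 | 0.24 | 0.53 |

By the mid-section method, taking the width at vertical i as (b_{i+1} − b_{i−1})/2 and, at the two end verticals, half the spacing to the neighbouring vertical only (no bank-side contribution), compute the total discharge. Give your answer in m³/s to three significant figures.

13.3 m³/s

w_1 = (5.2 − 0.0)/2 = 2.6 m; q_1 = 0.52 × 0.18 × 2.6 = 0.2434 m³/s
w_2 = (9.2 − 0.0)/2 = 4.6 m; q_2 = 0.97 × 0.64 × 4.6 = 2.856 m³/s
w_3 = (12.5 − 5.2)/2 = 3.65 m; q_3 = 0.99 × 0.79 × 3.65 = 2.855 m³/s
w_4 = (23.9 − 9.2)/2 = 7.35 m; q_4 = 1.16 × 0.75 × 7.35 = 6.395 m³/s
w_5 = (25.8 − 12.5)/2 = 6.65 m; q_5 = 0.45 × 0.28 × 6.65 = 0.8379 m³/s
w_6 = (25.8 − 23.9)/2 = 0.95 m; q_6 = 0.53 × 0.24 × 0.95 = 0.1208 m³/s
Q = Σ qᵢ = 13.31 m³/s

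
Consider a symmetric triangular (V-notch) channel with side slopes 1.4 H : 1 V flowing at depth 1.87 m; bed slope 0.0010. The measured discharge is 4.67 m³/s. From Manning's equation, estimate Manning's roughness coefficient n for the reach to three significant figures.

A = z·y² = 1.4×1.87² = 4.896 m²
P = 2y√(1+z²) = 2×1.87×√(1+1.4²) = 6.435 m
R = A/P = 4.896/6.435 = 0.7608 m
n = (1/Q)·A·R^(2/3)·S^(1/2) = (1/4.67) × 4.896 × 0.8334 × 0.03162 = 0.02763

0.0276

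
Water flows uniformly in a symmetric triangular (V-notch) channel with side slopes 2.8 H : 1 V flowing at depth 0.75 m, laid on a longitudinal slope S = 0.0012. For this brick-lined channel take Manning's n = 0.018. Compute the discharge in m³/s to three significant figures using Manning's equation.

A = z·y² = 2.8×0.75² = 1.575 m²
P = 2y√(1+z²) = 2×0.75×√(1+2.8²) = 4.460 m
R = A/P = 1.575/4.460 = 0.3532 m
Q = (1/n)·A·R^(2/3)·S^(1/2) = (1/0.018) × 1.575 × 0.3532^(2/3) × 0.0012^(1/2) = 1.514 m³/s

1.51 m³/s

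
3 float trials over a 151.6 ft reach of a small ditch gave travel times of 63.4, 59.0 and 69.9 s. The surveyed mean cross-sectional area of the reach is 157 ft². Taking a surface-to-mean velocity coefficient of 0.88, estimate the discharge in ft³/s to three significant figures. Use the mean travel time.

327 ft³/s

t̄ = (63.4 + 59.0 + 69.9) / 3 = 64.1 s
v_surface = L / t̄ = 151.6 / 64.1 = 2.365 ft/s
v_mean = 0.88 × 2.365 = 2.081 ft/s
Q = A × v_mean = 157 × 2.081 = 326.8 ft³/s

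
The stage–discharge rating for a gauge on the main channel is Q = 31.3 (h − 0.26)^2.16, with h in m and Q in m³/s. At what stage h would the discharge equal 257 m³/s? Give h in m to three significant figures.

h − h₀ = (Q/C)^(1/b) = (257/31.3)^(1/2.16) = 2.651 m
h = 0.26 + 2.651 = 2.911 m

2.91 m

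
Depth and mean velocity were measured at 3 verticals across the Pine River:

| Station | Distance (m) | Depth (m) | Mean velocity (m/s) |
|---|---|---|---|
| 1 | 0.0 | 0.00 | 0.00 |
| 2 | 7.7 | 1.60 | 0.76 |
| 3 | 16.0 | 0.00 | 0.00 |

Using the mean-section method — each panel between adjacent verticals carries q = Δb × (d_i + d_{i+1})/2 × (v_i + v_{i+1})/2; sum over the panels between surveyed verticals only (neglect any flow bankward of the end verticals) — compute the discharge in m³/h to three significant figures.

17500 m³/h

Panel 1-2: Δb = 7.7 m, d̄ = (0.00+1.60)/2 = 0.8, v̄ = (0.00+0.76)/2 = 0.38 → q = 7.7×0.8×0.38 = 2.341 m³/s
Panel 2-3: Δb = 8.3 m, d̄ = (1.60+0.00)/2 = 0.8, v̄ = (0.76+0.00)/2 = 0.38 → q = 8.3×0.8×0.38 = 2.523 m³/s
Q = Σ q = 4.864 m³/s
= 4.864 × 3600 = 17510 m³/h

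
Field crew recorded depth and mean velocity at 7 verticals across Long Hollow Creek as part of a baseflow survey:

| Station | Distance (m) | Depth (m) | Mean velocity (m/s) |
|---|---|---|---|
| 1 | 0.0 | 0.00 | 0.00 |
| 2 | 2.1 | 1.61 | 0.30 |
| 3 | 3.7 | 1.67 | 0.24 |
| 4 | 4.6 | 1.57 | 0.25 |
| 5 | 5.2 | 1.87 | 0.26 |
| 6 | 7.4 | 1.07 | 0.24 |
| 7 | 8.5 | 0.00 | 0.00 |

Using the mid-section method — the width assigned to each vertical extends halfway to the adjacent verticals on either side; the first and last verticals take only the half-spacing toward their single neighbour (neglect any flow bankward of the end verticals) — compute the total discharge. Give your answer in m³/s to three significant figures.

w_2 = (3.7 − 0.0)/2 = 1.85 m; q_2 = 0.30 × 1.61 × 1.85 = 0.8936 m³/s
w_3 = (4.6 − 2.1)/2 = 1.25 m; q_3 = 0.24 × 1.67 × 1.25 = 0.5010 m³/s
w_4 = (5.2 − 3.7)/2 = 0.75 m; q_4 = 0.25 × 1.57 × 0.75 = 0.2944 m³/s
w_5 = (7.4 − 4.6)/2 = 1.4 m; q_5 = 0.26 × 1.87 × 1.4 = 0.6807 m³/s
w_6 = (8.5 − 5.2)/2 = 1.65 m; q_6 = 0.24 × 1.07 × 1.65 = 0.4237 m³/s
Stations 1, 7 contribute zero (depth or velocity is 0).
Q = Σ qᵢ = 2.793 m³/s

2.79 m³/s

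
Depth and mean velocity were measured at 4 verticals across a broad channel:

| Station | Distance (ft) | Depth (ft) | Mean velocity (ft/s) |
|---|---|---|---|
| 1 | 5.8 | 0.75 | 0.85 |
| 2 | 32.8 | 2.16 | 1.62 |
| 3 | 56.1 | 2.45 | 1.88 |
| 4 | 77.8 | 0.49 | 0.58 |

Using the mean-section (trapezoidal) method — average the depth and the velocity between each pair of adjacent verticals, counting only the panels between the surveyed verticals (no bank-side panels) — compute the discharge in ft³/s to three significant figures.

182 ft³/s

Panel 1-2: Δb = 27 ft, d̄ = (0.75+2.16)/2 = 1.455, v̄ = (0.85+1.62)/2 = 1.235 → q = 27×1.455×1.235 = 48.52 ft³/s
Panel 2-3: Δb = 23.3 ft, d̄ = (2.16+2.45)/2 = 2.305, v̄ = (1.62+1.88)/2 = 1.75 → q = 23.3×2.305×1.75 = 93.99 ft³/s
Panel 3-4: Δb = 21.7 ft, d̄ = (2.45+0.49)/2 = 1.47, v̄ = (1.88+0.58)/2 = 1.23 → q = 21.7×1.47×1.23 = 39.24 ft³/s
Q = Σ q = 181.7 ft³/s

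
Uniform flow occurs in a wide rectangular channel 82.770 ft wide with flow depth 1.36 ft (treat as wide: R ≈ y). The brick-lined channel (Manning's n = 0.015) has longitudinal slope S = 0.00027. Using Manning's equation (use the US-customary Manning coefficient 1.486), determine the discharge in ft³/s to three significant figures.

A = b·y = 82.770 × 1.36 = 112.6 ft²
Wide channel: R ≈ y = 1.36 ft
Q = (1.486/n)·A·R^(2/3)·S^(1/2) = (1.486/0.015) × 112.6 × 1.360^(2/3) × 0.00027^(1/2) = 224.9 ft³/s

225 ft³/s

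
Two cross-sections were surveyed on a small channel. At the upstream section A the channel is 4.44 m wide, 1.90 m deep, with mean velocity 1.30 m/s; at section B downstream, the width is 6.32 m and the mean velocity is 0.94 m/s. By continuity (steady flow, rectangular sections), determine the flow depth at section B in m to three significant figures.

1.85 m

Q = A₁V₁ = (4.44×1.90) × 1.30 = 10.97 m³/s
d₂ = Q/(b₂ V₂) = 10.97/(6.32×0.94) = 1.846 m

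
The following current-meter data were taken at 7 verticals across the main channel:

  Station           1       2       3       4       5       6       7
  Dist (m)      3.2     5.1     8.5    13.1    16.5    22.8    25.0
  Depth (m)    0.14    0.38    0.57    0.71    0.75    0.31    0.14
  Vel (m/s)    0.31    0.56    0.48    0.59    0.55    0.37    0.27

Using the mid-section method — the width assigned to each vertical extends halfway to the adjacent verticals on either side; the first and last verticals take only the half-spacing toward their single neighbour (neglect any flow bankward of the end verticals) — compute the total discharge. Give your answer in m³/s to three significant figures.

5.90 m³/s

w_1 = (5.1 − 3.2)/2 = 0.95 m; q_1 = 0.31 × 0.14 × 0.95 = 0.04123 m³/s
w_2 = (8.5 − 3.2)/2 = 2.65 m; q_2 = 0.56 × 0.38 × 2.65 = 0.5639 m³/s
w_3 = (13.1 − 5.1)/2 = 4 m; q_3 = 0.48 × 0.57 × 4 = 1.094 m³/s
w_4 = (16.5 − 8.5)/2 = 4 m; q_4 = 0.59 × 0.71 × 4 = 1.676 m³/s
w_5 = (22.8 − 13.1)/2 = 4.85 m; q_5 = 0.55 × 0.75 × 4.85 = 2.001 m³/s
w_6 = (25.0 − 16.5)/2 = 4.25 m; q_6 = 0.37 × 0.31 × 4.25 = 0.4875 m³/s
w_7 = (25.0 − 22.8)/2 = 1.1 m; q_7 = 0.27 × 0.14 × 1.1 = 0.04158 m³/s
Q = Σ qᵢ = 5.905 m³/s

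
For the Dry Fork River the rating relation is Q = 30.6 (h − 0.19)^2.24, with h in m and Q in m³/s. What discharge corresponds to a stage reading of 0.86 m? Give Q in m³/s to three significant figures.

12.5 m³/s

Q = 30.6 × (0.86 − 0.19)^2.24 = 30.6 × 0.67^2.24 = 12.48 m³/s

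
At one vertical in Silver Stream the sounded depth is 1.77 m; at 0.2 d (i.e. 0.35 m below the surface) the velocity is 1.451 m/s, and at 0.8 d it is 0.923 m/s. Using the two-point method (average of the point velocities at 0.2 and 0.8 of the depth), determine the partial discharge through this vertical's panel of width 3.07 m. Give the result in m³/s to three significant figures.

v̄ = (1.451 + 0.923) / 2 = 1.187 m/s
q = v̄ × d × w = 1.187 × 1.77 × 3.07 = 6.450 m³/s

6.45 m³/s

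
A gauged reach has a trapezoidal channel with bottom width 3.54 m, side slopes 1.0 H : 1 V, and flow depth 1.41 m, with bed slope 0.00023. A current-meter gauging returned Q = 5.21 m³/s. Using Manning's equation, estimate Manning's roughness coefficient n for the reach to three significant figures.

A = (b + z·y)·y = (3.54 + 1.0×1.41)×1.41 = 6.980 m²
P = b + 2y√(1+z²) = 3.54 + 2×1.41×√(1+1.0²) = 7.528 m
R = A/P = 6.980/7.528 = 0.9271 m
n = (1/Q)·A·R^(2/3)·S^(1/2) = (1/5.21) × 6.980 × 0.9508 × 0.01517 = 0.01932

0.0193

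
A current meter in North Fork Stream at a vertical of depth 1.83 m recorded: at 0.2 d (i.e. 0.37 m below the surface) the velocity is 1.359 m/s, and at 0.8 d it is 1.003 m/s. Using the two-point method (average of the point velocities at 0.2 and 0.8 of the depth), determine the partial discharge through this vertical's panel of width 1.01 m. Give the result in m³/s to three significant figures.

2.18 m³/s

v̄ = (1.359 + 1.003) / 2 = 1.181 m/s
q = v̄ × d × w = 1.181 × 1.83 × 1.01 = 2.183 m³/s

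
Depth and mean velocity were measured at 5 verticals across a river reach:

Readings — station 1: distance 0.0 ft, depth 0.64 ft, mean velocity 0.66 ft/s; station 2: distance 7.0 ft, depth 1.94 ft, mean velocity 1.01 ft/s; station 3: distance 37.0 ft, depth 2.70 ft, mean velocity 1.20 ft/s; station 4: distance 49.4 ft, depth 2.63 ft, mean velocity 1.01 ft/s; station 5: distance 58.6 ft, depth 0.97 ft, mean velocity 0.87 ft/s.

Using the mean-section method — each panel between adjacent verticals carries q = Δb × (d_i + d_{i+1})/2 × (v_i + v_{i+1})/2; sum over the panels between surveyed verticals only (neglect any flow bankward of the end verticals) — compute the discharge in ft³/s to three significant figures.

137 ft³/s

Panel 1-2: Δb = 7 ft, d̄ = (0.64+1.94)/2 = 1.29, v̄ = (0.66+1.01)/2 = 0.835 → q = 7×1.29×0.835 = 7.540 ft³/s
Panel 2-3: Δb = 30 ft, d̄ = (1.94+2.70)/2 = 2.32, v̄ = (1.01+1.20)/2 = 1.105 → q = 30×2.32×1.105 = 76.91 ft³/s
Panel 3-4: Δb = 12.4 ft, d̄ = (2.70+2.63)/2 = 2.665, v̄ = (1.20+1.01)/2 = 1.105 → q = 12.4×2.665×1.105 = 36.52 ft³/s
Panel 4-5: Δb = 9.2 ft, d̄ = (2.63+0.97)/2 = 1.8, v̄ = (1.01+0.87)/2 = 0.94 → q = 9.2×1.8×0.94 = 15.57 ft³/s
Q = Σ q = 136.5 ft³/s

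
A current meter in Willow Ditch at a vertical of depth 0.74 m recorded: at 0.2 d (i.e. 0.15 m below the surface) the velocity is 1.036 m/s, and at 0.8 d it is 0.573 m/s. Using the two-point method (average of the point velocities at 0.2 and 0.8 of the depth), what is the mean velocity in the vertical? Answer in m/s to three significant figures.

v̄ = (1.036 + 0.573) / 2 = 0.8045 m/s

0.805 m/s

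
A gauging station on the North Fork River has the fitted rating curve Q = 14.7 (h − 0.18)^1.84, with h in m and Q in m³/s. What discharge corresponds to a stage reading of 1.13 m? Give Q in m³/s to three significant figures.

13.4 m³/s

Q = 14.7 × (1.13 − 0.18)^1.84 = 14.7 × 0.95^1.84 = 13.38 m³/s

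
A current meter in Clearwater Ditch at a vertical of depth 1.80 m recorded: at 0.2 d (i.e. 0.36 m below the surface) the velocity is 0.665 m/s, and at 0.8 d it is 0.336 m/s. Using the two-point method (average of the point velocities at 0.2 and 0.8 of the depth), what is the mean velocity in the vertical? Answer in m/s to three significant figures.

0.501 m/s

v̄ = (0.665 + 0.336) / 2 = 0.5005 m/s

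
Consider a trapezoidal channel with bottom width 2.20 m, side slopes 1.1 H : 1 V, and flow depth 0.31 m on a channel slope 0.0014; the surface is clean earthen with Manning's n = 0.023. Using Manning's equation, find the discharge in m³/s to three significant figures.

A = (b + z·y)·y = (2.20 + 1.1×0.31)×0.31 = 0.7877 m²
P = b + 2y√(1+z²) = 2.20 + 2×0.31×√(1+1.1²) = 3.122 m
R = A/P = 0.7877/3.122 = 0.2523 m
Q = (1/n)·A·R^(2/3)·S^(1/2) = (1/0.023) × 0.7877 × 0.2523^(2/3) × 0.0014^(1/2) = 0.5117 m³/s

0.512 m³/s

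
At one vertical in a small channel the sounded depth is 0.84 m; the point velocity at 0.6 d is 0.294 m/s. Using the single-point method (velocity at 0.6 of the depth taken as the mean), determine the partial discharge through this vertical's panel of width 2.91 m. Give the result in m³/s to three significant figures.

v̄ = v₀.₆ = 0.294 m/s
q = v̄ × d × w = 0.2940 × 0.84 × 2.91 = 0.7187 m³/s

0.719 m³/s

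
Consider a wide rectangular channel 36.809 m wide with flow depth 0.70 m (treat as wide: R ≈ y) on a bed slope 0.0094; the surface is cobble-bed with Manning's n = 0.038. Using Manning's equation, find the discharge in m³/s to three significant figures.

A = b·y = 36.809 × 0.70 = 25.77 m²
Wide channel: R ≈ y = 0.70 m
Q = (1/n)·A·R^(2/3)·S^(1/2) = (1/0.038) × 25.77 × 0.7000^(2/3) × 0.0094^(1/2) = 51.83 m³/s

51.8 m³/s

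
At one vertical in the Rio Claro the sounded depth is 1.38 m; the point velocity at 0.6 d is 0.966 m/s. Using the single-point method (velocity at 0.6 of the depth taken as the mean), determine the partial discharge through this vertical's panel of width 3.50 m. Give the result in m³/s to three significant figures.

v̄ = v₀.₆ = 0.966 m/s
q = v̄ × d × w = 0.9660 × 1.38 × 3.50 = 4.666 m³/s

4.67 m³/s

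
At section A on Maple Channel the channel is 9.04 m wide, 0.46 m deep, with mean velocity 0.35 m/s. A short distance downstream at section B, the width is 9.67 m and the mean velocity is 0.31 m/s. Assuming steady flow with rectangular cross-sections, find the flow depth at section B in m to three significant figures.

Q = A₁V₁ = (9.04×0.46) × 0.35 = 1.455 m³/s
d₂ = Q/(b₂ V₂) = 1.455/(9.67×0.31) = 0.4855 m

0.486 m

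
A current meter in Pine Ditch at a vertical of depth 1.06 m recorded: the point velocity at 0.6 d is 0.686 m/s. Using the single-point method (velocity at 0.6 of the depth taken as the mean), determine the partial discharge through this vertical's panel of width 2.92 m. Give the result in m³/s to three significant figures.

2.12 m³/s

v̄ = v₀.₆ = 0.686 m/s
q = v̄ × d × w = 0.6860 × 1.06 × 2.92 = 2.123 m³/s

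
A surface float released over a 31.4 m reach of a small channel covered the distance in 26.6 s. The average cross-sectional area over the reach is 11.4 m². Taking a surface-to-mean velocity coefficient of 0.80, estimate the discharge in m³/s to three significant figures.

v_surface = L / t̄ = 31.4 / 26.6 = 1.180 m/s
v_mean = 0.80 × 1.180 = 0.9444 m/s
Q = A × v_mean = 11.4 × 0.9444 = 10.77 m³/s

10.8 m³/s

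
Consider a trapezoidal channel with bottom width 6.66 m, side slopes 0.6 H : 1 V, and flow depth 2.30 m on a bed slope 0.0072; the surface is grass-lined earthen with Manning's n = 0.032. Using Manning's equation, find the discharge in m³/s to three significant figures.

A = (b + z·y)·y = (6.66 + 0.6×2.30)×2.30 = 18.49 m²
P = b + 2y√(1+z²) = 6.66 + 2×2.30×√(1+0.6²) = 12.02 m
R = A/P = 18.49/12.02 = 1.538 m
Q = (1/n)·A·R^(2/3)·S^(1/2) = (1/0.032) × 18.49 × 1.538^(2/3) × 0.0072^(1/2) = 65.33 m³/s

65.3 m³/s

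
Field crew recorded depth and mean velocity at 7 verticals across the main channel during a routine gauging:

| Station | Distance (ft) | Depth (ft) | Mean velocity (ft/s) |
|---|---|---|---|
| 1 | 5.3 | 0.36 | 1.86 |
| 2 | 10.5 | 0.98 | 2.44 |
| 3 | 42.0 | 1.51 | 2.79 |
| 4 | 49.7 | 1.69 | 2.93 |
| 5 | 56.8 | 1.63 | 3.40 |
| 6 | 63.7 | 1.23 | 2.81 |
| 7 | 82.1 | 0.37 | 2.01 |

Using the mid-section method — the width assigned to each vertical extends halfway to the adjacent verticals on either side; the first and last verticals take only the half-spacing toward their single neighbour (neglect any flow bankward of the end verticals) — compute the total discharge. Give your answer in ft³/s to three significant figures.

254 ft³/s

w_1 = (10.5 − 5.3)/2 = 2.6 ft; q_1 = 1.86 × 0.36 × 2.6 = 1.741 ft³/s
w_2 = (42.0 − 5.3)/2 = 18.35 ft; q_2 = 2.44 × 0.98 × 18.35 = 43.88 ft³/s
w_3 = (49.7 − 10.5)/2 = 19.6 ft; q_3 = 2.79 × 1.51 × 19.6 = 82.57 ft³/s
w_4 = (56.8 − 42.0)/2 = 7.4 ft; q_4 = 2.93 × 1.69 × 7.4 = 36.64 ft³/s
w_5 = (63.7 − 49.7)/2 = 7 ft; q_5 = 3.40 × 1.63 × 7 = 38.79 ft³/s
w_6 = (82.1 − 56.8)/2 = 12.65 ft; q_6 = 2.81 × 1.23 × 12.65 = 43.72 ft³/s
w_7 = (82.1 − 63.7)/2 = 9.2 ft; q_7 = 2.01 × 0.37 × 9.2 = 6.842 ft³/s
Q = Σ qᵢ = 254.2 ft³/s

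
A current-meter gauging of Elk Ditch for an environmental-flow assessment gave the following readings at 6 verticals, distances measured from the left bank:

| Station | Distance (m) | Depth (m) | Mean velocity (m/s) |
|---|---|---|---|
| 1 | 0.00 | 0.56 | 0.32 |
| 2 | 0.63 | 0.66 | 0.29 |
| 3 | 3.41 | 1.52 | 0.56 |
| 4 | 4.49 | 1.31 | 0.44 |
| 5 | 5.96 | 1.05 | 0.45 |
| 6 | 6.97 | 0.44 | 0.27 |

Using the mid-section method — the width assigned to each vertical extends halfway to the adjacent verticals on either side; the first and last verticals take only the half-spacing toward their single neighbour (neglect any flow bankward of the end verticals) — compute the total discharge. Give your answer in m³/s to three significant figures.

w_1 = (0.63 − 0.00)/2 = 0.315 m; q_1 = 0.32 × 0.56 × 0.315 = 0.05645 m³/s
w_2 = (3.41 − 0.00)/2 = 1.705 m; q_2 = 0.29 × 0.66 × 1.705 = 0.3263 m³/s
w_3 = (4.49 − 0.63)/2 = 1.93 m; q_3 = 0.56 × 1.52 × 1.93 = 1.643 m³/s
w_4 = (5.96 − 3.41)/2 = 1.275 m; q_4 = 0.44 × 1.31 × 1.275 = 0.7349 m³/s
w_5 = (6.97 − 4.49)/2 = 1.24 m; q_5 = 0.45 × 1.05 × 1.24 = 0.5859 m³/s
w_6 = (6.97 − 5.96)/2 = 0.505 m; q_6 = 0.27 × 0.44 × 0.505 = 0.05999 m³/s
Q = Σ qᵢ = 3.406 m³/s

3.41 m³/s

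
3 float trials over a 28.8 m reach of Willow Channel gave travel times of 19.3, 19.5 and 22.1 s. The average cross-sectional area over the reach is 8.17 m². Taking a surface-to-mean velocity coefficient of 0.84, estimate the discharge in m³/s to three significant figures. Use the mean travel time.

9.74 m³/s

t̄ = (19.3 + 19.5 + 22.1) / 3 = 20.3 s
v_surface = L / t̄ = 28.8 / 20.3 = 1.419 m/s
v_mean = 0.84 × 1.419 = 1.192 m/s
Q = A × v_mean = 8.17 × 1.192 = 9.736 m³/s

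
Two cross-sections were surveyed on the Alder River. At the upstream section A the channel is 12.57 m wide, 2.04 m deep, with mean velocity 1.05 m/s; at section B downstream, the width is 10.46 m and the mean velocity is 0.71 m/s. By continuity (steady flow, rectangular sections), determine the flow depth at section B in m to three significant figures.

3.63 m

Q = A₁V₁ = (12.57×2.04) × 1.05 = 26.92 m³/s
d₂ = Q/(b₂ V₂) = 26.92/(10.46×0.71) = 3.625 m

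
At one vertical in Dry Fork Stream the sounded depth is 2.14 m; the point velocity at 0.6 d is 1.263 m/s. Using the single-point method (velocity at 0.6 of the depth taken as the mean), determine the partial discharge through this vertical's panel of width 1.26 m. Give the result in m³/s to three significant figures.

v̄ = v₀.₆ = 1.263 m/s
q = v̄ × d × w = 1.263 × 2.14 × 1.26 = 3.406 m³/s

3.41 m³/s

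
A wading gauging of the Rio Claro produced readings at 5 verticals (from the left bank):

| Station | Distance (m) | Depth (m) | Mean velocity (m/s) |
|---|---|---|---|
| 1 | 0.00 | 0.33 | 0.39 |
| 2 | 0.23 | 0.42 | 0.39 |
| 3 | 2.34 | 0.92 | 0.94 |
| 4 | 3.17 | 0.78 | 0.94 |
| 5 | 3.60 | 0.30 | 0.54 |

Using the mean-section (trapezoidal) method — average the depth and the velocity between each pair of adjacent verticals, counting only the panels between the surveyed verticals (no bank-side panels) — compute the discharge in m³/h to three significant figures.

Panel 1-2: Δb = 0.23 m, d̄ = (0.33+0.42)/2 = 0.375, v̄ = (0.39+0.39)/2 = 0.39 → q = 0.23×0.375×0.39 = 0.03364 m³/s
Panel 2-3: Δb = 2.11 m, d̄ = (0.42+0.92)/2 = 0.67, v̄ = (0.39+0.94)/2 = 0.665 → q = 2.11×0.67×0.665 = 0.9401 m³/s
Panel 3-4: Δb = 0.83 m, d̄ = (0.92+0.78)/2 = 0.85, v̄ = (0.94+0.94)/2 = 0.94 → q = 0.83×0.85×0.94 = 0.6632 m³/s
Panel 4-5: Δb = 0.43 m, d̄ = (0.78+0.30)/2 = 0.54, v̄ = (0.94+0.54)/2 = 0.74 → q = 0.43×0.54×0.74 = 0.1718 m³/s
Q = Σ q = 1.809 m³/s
= 1.809 × 3600 = 6511 m³/h

6510 m³/h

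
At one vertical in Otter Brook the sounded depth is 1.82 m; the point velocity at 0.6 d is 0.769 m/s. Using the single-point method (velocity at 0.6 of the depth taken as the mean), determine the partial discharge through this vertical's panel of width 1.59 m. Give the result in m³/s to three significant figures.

2.23 m³/s

v̄ = v₀.₆ = 0.769 m/s
q = v̄ × d × w = 0.7690 × 1.82 × 1.59 = 2.225 m³/s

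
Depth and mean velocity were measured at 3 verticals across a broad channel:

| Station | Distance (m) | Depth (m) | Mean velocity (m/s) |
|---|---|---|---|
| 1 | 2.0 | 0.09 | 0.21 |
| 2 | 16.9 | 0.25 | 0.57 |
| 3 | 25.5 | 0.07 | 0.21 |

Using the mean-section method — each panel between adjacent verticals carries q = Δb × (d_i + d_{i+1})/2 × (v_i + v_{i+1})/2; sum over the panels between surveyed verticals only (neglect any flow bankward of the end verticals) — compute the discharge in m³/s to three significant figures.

Panel 1-2: Δb = 14.9 m, d̄ = (0.09+0.25)/2 = 0.17, v̄ = (0.21+0.57)/2 = 0.39 → q = 14.9×0.17×0.39 = 0.9879 m³/s
Panel 2-3: Δb = 8.6 m, d̄ = (0.25+0.07)/2 = 0.16, v̄ = (0.57+0.21)/2 = 0.39 → q = 8.6×0.16×0.39 = 0.5366 m³/s
Q = Σ q = 1.525 m³/s

1.52 m³/s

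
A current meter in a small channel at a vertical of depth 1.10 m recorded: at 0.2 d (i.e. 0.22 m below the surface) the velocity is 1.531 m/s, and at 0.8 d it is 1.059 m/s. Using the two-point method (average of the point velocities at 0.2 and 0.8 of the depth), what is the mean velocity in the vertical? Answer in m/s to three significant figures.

1.30 m/s

v̄ = (1.531 + 1.059) / 2 = 1.295 m/s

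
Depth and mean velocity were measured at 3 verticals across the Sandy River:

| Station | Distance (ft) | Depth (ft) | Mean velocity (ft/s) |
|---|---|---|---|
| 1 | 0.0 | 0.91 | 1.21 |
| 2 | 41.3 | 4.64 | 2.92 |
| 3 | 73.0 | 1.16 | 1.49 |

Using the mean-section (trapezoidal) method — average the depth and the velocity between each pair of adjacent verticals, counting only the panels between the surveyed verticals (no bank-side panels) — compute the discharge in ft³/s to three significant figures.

Panel 1-2: Δb = 41.3 ft, d̄ = (0.91+4.64)/2 = 2.775, v̄ = (1.21+2.92)/2 = 2.065 → q = 41.3×2.775×2.065 = 236.7 ft³/s
Panel 2-3: Δb = 31.7 ft, d̄ = (4.64+1.16)/2 = 2.9, v̄ = (2.92+1.49)/2 = 2.205 → q = 31.7×2.9×2.205 = 202.7 ft³/s
Q = Σ q = 439.4 ft³/s

439 ft³/s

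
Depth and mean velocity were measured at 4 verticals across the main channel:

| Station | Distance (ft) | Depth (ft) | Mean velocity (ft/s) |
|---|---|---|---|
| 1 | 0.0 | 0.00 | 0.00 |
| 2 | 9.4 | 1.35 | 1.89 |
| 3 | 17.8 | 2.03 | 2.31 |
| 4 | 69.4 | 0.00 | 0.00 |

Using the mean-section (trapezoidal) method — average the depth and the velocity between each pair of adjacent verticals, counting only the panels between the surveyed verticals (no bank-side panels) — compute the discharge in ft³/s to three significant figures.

Panel 1-2: Δb = 9.4 ft, d̄ = (0.00+1.35)/2 = 0.675, v̄ = (0.00+1.89)/2 = 0.945 → q = 9.4×0.675×0.945 = 5.996 ft³/s
Panel 2-3: Δb = 8.4 ft, d̄ = (1.35+2.03)/2 = 1.69, v̄ = (1.89+2.31)/2 = 2.1 → q = 8.4×1.69×2.1 = 29.81 ft³/s
Panel 3-4: Δb = 51.6 ft, d̄ = (2.03+0.00)/2 = 1.015, v̄ = (2.31+0.00)/2 = 1.155 → q = 51.6×1.015×1.155 = 60.49 ft³/s
Q = Σ q = 96.30 ft³/s

96.3 ft³/s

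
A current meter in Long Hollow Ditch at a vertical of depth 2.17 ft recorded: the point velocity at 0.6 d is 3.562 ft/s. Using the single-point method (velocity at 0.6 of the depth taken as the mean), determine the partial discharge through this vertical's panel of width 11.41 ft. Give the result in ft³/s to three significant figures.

88.2 ft³/s

v̄ = v₀.₆ = 3.562 ft/s
q = v̄ × d × w = 3.562 × 2.17 × 11.41 = 88.19 ft³/s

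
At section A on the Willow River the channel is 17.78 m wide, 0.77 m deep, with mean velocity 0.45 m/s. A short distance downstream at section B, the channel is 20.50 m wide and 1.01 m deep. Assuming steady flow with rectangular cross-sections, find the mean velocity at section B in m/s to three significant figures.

Q = A₁V₁ = (17.78×0.77) × 0.45 = 6.161 m³/s
A₂ = 20.50 × 1.01 = 20.71 m²
V₂ = Q/A₂ = 6.161/20.71 = 0.2975 m/s

0.298 m/s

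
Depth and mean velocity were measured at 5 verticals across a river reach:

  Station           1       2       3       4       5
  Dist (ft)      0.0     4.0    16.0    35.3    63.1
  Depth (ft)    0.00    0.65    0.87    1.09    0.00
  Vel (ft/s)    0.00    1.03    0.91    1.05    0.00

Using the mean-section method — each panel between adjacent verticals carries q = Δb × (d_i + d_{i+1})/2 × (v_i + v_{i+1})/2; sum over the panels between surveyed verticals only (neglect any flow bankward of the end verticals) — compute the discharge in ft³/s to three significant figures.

36.0 ft³/s

Panel 1-2: Δb = 4 ft, d̄ = (0.00+0.65)/2 = 0.325, v̄ = (0.00+1.03)/2 = 0.515 → q = 4×0.325×0.515 = 0.6695 ft³/s
Panel 2-3: Δb = 12 ft, d̄ = (0.65+0.87)/2 = 0.76, v̄ = (1.03+0.91)/2 = 0.97 → q = 12×0.76×0.97 = 8.846 ft³/s
Panel 3-4: Δb = 19.3 ft, d̄ = (0.87+1.09)/2 = 0.98, v̄ = (0.91+1.05)/2 = 0.98 → q = 19.3×0.98×0.98 = 18.54 ft³/s
Panel 4-5: Δb = 27.8 ft, d̄ = (1.09+0.00)/2 = 0.545, v̄ = (1.05+0.00)/2 = 0.525 → q = 27.8×0.545×0.525 = 7.954 ft³/s
Q = Σ q = 36.01 ft³/s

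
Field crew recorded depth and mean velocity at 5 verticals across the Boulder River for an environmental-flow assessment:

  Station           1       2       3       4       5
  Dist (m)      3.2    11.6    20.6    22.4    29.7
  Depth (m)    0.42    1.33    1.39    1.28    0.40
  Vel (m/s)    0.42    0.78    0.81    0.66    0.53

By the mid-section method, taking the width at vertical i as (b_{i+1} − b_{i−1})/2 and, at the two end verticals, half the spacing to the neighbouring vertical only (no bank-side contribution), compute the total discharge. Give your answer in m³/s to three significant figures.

w_1 = (11.6 − 3.2)/2 = 4.2 m; q_1 = 0.42 × 0.42 × 4.2 = 0.7409 m³/s
w_2 = (20.6 − 3.2)/2 = 8.7 m; q_2 = 0.78 × 1.33 × 8.7 = 9.025 m³/s
w_3 = (22.4 − 11.6)/2 = 5.4 m; q_3 = 0.81 × 1.39 × 5.4 = 6.080 m³/s
w_4 = (29.7 − 20.6)/2 = 4.55 m; q_4 = 0.66 × 1.28 × 4.55 = 3.844 m³/s
w_5 = (29.7 − 22.4)/2 = 3.65 m; q_5 = 0.53 × 0.40 × 3.65 = 0.7738 m³/s
Q = Σ qᵢ = 20.46 m³/s

20.5 m³/s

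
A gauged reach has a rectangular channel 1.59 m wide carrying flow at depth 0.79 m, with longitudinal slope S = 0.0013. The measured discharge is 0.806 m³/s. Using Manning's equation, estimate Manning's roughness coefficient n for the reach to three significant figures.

A = b·y = 1.59 × 0.79 = 1.256 m²
P = b + 2y = 1.59 + 2×0.79 = 3.170 m
R = A/P = 1.256/3.170 = 0.3962 m
n = (1/Q)·A·R^(2/3)·S^(1/2) = (1/0.806) × 1.256 × 0.5395 × 0.03606 = 0.03031

0.0303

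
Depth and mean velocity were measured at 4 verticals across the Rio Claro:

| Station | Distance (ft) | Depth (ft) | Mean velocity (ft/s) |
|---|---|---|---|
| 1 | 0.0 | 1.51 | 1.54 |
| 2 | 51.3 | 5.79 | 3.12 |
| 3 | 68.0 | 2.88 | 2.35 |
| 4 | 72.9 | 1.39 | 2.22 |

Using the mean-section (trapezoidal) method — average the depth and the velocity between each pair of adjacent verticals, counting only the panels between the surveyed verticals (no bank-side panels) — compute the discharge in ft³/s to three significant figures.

Panel 1-2: Δb = 51.3 ft, d̄ = (1.51+5.79)/2 = 3.65, v̄ = (1.54+3.12)/2 = 2.33 → q = 51.3×3.65×2.33 = 436.3 ft³/s
Panel 2-3: Δb = 16.7 ft, d̄ = (5.79+2.88)/2 = 4.335, v̄ = (3.12+2.35)/2 = 2.735 → q = 16.7×4.335×2.735 = 198.0 ft³/s
Panel 3-4: Δb = 4.9 ft, d̄ = (2.88+1.39)/2 = 2.135, v̄ = (2.35+2.22)/2 = 2.285 → q = 4.9×2.135×2.285 = 23.90 ft³/s
Q = Σ q = 658.2 ft³/s

658 ft³/s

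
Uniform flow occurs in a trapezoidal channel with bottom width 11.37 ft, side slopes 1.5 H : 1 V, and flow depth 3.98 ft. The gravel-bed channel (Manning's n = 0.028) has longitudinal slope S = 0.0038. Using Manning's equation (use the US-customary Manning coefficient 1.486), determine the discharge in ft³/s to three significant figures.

A = (b + z·y)·y = (11.37 + 1.5×3.98)×3.98 = 69.01 ft²
P = b + 2y√(1+z²) = 11.37 + 2×3.98×√(1+1.5²) = 25.72 ft
R = A/P = 69.01/25.72 = 2.683 ft
Q = (1.486/n)·A·R^(2/3)·S^(1/2) = (1.486/0.028) × 69.01 × 2.683^(2/3) × 0.0038^(1/2) = 436.0 ft³/s

436 ft³/s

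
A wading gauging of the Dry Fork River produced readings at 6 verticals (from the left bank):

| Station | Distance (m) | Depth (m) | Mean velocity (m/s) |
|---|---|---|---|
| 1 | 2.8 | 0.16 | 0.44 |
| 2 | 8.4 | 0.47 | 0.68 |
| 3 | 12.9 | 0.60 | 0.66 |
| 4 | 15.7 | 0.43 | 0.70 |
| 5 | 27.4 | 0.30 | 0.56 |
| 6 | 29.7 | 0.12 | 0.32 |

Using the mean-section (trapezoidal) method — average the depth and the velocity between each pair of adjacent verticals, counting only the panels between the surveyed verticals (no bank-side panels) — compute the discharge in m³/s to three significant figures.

Panel 1-2: Δb = 5.6 m, d̄ = (0.16+0.47)/2 = 0.315, v̄ = (0.44+0.68)/2 = 0.56 → q = 5.6×0.315×0.56 = 0.9878 m³/s
Panel 2-3: Δb = 4.5 m, d̄ = (0.47+0.60)/2 = 0.535, v̄ = (0.68+0.66)/2 = 0.67 → q = 4.5×0.535×0.67 = 1.613 m³/s
Panel 3-4: Δb = 2.8 m, d̄ = (0.60+0.43)/2 = 0.515, v̄ = (0.66+0.70)/2 = 0.68 → q = 2.8×0.515×0.68 = 0.9806 m³/s
Panel 4-5: Δb = 11.7 m, d̄ = (0.43+0.30)/2 = 0.365, v̄ = (0.70+0.56)/2 = 0.63 → q = 11.7×0.365×0.63 = 2.690 m³/s
Panel 5-6: Δb = 2.3 m, d̄ = (0.30+0.12)/2 = 0.21, v̄ = (0.56+0.32)/2 = 0.44 → q = 2.3×0.21×0.44 = 0.2125 m³/s
Q = Σ q = 6.484 m³/s

6.48 m³/s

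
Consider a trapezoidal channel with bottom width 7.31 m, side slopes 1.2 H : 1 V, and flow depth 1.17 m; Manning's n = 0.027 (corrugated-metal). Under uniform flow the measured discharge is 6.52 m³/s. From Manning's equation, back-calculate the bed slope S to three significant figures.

0.000329

A = (b + z·y)·y = (7.31 + 1.2×1.17)×1.17 = 10.20 m²
P = b + 2y√(1+z²) = 7.31 + 2×1.17×√(1+1.2²) = 10.97 m
R = A/P = 10.20/10.97 = 0.9298 m
S = (Q·n / (1·A·R^(2/3)))² = (6.52×0.027 / (1×10.20×0.9526))² = 0.0003285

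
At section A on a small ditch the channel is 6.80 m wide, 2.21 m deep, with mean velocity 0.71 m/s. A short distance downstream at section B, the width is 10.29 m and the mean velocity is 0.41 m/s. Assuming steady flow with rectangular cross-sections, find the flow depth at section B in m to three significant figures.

2.53 m

Q = A₁V₁ = (6.80×2.21) × 0.71 = 10.67 m³/s
d₂ = Q/(b₂ V₂) = 10.67/(10.29×0.41) = 2.529 m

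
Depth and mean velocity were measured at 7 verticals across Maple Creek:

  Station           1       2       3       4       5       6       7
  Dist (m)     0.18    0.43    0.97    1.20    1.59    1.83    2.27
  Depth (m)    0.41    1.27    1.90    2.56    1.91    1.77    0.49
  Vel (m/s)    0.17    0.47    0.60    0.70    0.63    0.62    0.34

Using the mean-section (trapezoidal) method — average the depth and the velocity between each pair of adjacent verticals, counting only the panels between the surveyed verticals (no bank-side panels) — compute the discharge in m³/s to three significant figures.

Panel 1-2: Δb = 0.25 m, d̄ = (0.41+1.27)/2 = 0.84, v̄ = (0.17+0.47)/2 = 0.32 → q = 0.25×0.84×0.32 = 0.06720 m³/s
Panel 2-3: Δb = 0.54 m, d̄ = (1.27+1.90)/2 = 1.585, v̄ = (0.47+0.60)/2 = 0.535 → q = 0.54×1.585×0.535 = 0.4579 m³/s
Panel 3-4: Δb = 0.23 m, d̄ = (1.90+2.56)/2 = 2.23, v̄ = (0.60+0.70)/2 = 0.65 → q = 0.23×2.23×0.65 = 0.3334 m³/s
Panel 4-5: Δb = 0.39 m, d̄ = (2.56+1.91)/2 = 2.235, v̄ = (0.70+0.63)/2 = 0.665 → q = 0.39×2.235×0.665 = 0.5796 m³/s
Panel 5-6: Δb = 0.24 m, d̄ = (1.91+1.77)/2 = 1.84, v̄ = (0.63+0.62)/2 = 0.625 → q = 0.24×1.84×0.625 = 0.2760 m³/s
Panel 6-7: Δb = 0.44 m, d̄ = (1.77+0.49)/2 = 1.13, v̄ = (0.62+0.34)/2 = 0.48 → q = 0.44×1.13×0.48 = 0.2387 m³/s
Q = Σ q = 1.953 m³/s

1.95 m³/s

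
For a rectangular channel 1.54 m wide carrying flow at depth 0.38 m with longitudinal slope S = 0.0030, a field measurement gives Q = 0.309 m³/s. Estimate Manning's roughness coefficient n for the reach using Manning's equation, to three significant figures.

0.0417

A = b·y = 1.54 × 0.38 = 0.5852 m²
P = b + 2y = 1.54 + 2×0.38 = 2.300 m
R = A/P = 0.5852/2.300 = 0.2544 m
n = (1/Q)·A·R^(2/3)·S^(1/2) = (1/0.309) × 0.5852 × 0.4015 × 0.05477 = 0.04165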